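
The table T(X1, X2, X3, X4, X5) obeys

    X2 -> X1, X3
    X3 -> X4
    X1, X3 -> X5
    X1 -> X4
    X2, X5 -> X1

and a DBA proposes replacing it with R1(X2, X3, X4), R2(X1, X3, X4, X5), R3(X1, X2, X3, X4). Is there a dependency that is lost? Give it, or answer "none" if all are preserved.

X2 → X1, X3 lies within R3.
X3 → X4 lies within R1.
X1, X3 → X5 lies within R2.
X1 → X4 lies within R2.
X2, X5 → X1: restricted closure across fragments reaches X1.
Every dependency is enforceable on the fragments, so the decomposition is dependency-preserving.

none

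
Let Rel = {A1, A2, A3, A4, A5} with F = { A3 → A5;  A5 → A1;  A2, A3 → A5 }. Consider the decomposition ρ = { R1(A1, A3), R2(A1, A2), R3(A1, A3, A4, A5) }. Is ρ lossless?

Chase test. Columns are A1, A2, A3, A4, A5; row i has aⱼ where attribute j ∈ Ri, else bᵢⱼ.
Initial tableau (one row per fragment):
  row 1: a1 b12 a3 b14 b15
  row 2: a1 a2 b23 b24 b25
  row 3: a1 b32 a3 a4 a5
Rows 1 and 3 agree on A3; apply A3→A5 and equate their A5 entries.
No row becomes fully distinguished — the join is lossy.

No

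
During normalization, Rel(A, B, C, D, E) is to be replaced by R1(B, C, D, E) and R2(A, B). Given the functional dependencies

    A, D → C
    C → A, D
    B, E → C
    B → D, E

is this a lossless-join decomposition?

Yes

Common attributes: R1 ∩ R2 = {B}.
Closure of {B}: B → D, E applies, adding D, E; B, E → C applies, adding C; C → A, D applies, adding A. So (B)⁺ = {A, B, C, D, E}.
This closure contains every attribute of R1, so R1 ∩ R2 → R1. The join is lossless.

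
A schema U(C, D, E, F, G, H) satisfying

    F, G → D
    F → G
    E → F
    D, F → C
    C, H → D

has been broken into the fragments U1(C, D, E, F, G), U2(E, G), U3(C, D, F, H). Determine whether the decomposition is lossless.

No

Chase test. Columns are C, D, E, F, G, H; row i has aⱼ where attribute j ∈ Ui, else bᵢⱼ.
Initial tableau (one row per fragment):
  row 1: a1 a2 a3 a4 a5 b16
  row 2: b21 b22 a3 b24 a5 b26
  row 3: a1 a2 b33 a4 b35 a6
Rows 1 and 3 agree on F; apply F→G and equate their G entries.
Rows 1 and 2 agree on E; apply E→F and equate their F entries.
Rows 1 and 2 agree on F, G; apply F, G→D and equate their D entries.
Rows 1 and 2 agree on D, F; apply D, F→C and equate their C entries.
No row becomes fully distinguished — the join is lossy.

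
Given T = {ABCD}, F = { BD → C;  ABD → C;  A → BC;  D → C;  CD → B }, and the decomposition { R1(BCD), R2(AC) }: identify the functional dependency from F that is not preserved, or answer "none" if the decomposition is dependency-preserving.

A → BC

Check A → BC: no single fragment contains all of {ABC}, and the restricted closure of {A} across the fragments never reaches {BC}.
BD → C is preserved.
ABD → C is preserved.
D → C is preserved.
CD → B is preserved.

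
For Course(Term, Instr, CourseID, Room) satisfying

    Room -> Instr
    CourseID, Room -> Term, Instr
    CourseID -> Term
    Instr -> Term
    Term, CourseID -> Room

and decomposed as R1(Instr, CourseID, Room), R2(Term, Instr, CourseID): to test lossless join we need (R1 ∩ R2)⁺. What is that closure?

Term, Instr, CourseID, Room

R1 ∩ R2 = {Instr, CourseID}.
CourseID → Term applies, adding Term
Term, CourseID → Room applies, adding Room
Closure: {Term, Instr, CourseID, Room}.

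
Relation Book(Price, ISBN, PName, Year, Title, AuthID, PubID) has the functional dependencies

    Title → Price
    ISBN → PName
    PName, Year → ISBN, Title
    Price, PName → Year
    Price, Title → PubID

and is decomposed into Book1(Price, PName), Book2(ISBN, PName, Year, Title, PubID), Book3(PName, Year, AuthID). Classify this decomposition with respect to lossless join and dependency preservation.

lossy and not dependency-preserving

Lossless test (chase): Rows 2 and 3 agree on PName, Year; apply PName, Year→ISBN, Title and equate their ISBN, Title entries. Rows 2 and 3 agree on Title; apply Title→Price and equate their Price entries. Rows 2 and 3 agree on Price, Title; apply Price, Title→PubID and equate their PubID entries. No row becomes fully distinguished — the join is lossy.
Dependency preservation: the restricted closure of {Title} across the fragments never reaches {Price}, so Title → Price cannot be enforced without a join — not preserved.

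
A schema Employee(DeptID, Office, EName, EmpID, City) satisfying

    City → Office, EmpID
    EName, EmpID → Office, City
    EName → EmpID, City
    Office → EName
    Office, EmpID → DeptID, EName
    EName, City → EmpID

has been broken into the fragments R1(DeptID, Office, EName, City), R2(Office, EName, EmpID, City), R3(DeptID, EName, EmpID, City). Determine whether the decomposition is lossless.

Chase test. Columns are DeptID, Office, EName, EmpID, City; row i has aⱼ where attribute j ∈ Ri, else bᵢⱼ.
Initial tableau (one row per fragment):
  row 1: a1 a2 a3 b14 a5
  row 2: b21 a2 a3 a4 a5
  row 3: a1 b32 a3 a4 a5
Rows 1 and 2 agree on City; apply City→Office, EmpID and equate their Office, EmpID entries.
Rows 1 and 3 agree on City; apply City→Office, EmpID and equate their Office, EmpID entries.
Rows 1 and 2 agree on Office, EmpID; apply Office, EmpID→DeptID, EName and equate their DeptID, EName entries.
Row 1 is now all distinguished symbols — the join is lossless.

Yes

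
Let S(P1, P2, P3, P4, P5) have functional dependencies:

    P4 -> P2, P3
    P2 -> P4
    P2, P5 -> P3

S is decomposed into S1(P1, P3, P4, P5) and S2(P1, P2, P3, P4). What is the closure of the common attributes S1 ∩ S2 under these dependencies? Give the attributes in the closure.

S1 ∩ S2 = {P1, P3, P4}.
P4 → P2, P3 applies, adding P2
Closure: {P1, P2, P3, P4}.

P1, P2, P3, P4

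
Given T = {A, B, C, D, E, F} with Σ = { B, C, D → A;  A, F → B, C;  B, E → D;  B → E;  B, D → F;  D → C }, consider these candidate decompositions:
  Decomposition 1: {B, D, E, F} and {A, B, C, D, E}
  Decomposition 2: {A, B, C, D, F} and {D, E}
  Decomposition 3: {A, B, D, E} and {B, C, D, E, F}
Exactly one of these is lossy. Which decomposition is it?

Decomposition 2

Decomposition 1: common = {B, D, E}, closure = {A, B, C, D, E, F} → lossless.
Decomposition 2: common = {D}, closure = {C, D} → lossy.
Decomposition 3: common = {B, D, E}, closure = {A, B, C, D, E, F} → lossless.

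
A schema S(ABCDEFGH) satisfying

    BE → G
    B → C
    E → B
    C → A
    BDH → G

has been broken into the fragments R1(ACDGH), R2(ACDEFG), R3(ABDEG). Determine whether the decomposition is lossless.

No

Chase test. Columns are ABCDEFGH; row i has aⱼ where attribute j ∈ Ri, else bᵢⱼ.
Initial tableau (one row per fragment):
  row 1: a1 b12 a3 a4 b15 b16 a7 a8
  row 2: a1 b22 a3 a4 a5 a6 a7 b28
  row 3: a1 a2 b33 a4 a5 b36 a7 b38
Rows 2 and 3 agree on E; apply E→B and equate their B entries.
Rows 2 and 3 agree on B; apply B→C and equate their C entries.
No row becomes fully distinguished — the join is lossy.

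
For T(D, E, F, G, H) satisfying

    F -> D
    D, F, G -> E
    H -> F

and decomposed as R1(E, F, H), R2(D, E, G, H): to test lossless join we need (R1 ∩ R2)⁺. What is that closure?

D, E, F, H

R1 ∩ R2 = {E, H}.
H → F applies, adding F
F → D applies, adding D
Closure: {D, E, F, H}.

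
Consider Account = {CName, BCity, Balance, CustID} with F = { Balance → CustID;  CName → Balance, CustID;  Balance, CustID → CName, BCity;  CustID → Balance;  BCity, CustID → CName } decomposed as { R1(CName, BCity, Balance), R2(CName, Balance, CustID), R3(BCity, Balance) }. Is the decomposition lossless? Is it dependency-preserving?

lossless and dependency-preserving

Lossless test (chase): Rows 1 and 2 agree on Balance; apply Balance→CustID and equate their CustID entries. Rows 1 and 3 agree on Balance; apply Balance→CustID and equate their CustID entries. Rows 1 and 2 agree on Balance, CustID; apply Balance, CustID→CName, BCity and equate their CName, BCity entries. Rows 1 and 3 agree on Balance, CustID; apply Balance, CustID→CName, BCity and equate their CName, BCity entries. Row 1 is now all distinguished symbols — the join is lossless.
Dependency preservation: Balance, CustID → CName, BCity; BCity, CustID → CName are not contained in any single fragment, but the restricted closure of each left-hand side across the fragments still reaches the right-hand side; the remaining FDs each lie inside some fragment. All dependencies are preserved.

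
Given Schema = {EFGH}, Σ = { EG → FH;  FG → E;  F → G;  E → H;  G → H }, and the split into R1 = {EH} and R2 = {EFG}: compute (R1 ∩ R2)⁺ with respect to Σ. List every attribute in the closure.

R1 ∩ R2 = {E}.
E → H applies, adding H
Closure: {EH}.

EH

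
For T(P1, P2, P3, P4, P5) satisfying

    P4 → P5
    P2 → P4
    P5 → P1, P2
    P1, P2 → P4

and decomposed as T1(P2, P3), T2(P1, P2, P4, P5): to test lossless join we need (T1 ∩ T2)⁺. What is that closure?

T1 ∩ T2 = {P2}.
P2 → P4 applies, adding P4
P4 → P5 applies, adding P5
P5 → P1, P2 applies, adding P1
Closure: {P1, P2, P4, P5}.

P1, P2, P4, P5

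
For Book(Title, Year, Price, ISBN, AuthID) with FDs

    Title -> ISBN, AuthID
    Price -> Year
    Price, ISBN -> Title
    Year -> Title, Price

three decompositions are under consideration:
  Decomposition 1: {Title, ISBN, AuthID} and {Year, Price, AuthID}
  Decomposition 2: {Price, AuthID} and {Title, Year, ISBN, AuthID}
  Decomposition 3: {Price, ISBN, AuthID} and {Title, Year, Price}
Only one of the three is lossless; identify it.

Decomposition 3

Decomposition 1: common = {AuthID}, closure = {AuthID} → lossy.
Decomposition 2: common = {AuthID}, closure = {AuthID} → lossy.
Decomposition 3: common = {Price}, closure = {Title, Year, Price, ISBN, AuthID} → lossless.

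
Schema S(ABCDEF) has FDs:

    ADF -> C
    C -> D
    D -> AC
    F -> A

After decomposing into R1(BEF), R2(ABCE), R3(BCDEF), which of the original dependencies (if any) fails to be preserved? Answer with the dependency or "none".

F -> A

Check F → A: no single fragment contains all of {AF}, and the restricted closure of {F} across the fragments never reaches {A}.
ADF → C is preserved.
C → D is preserved.
D → AC is preserved.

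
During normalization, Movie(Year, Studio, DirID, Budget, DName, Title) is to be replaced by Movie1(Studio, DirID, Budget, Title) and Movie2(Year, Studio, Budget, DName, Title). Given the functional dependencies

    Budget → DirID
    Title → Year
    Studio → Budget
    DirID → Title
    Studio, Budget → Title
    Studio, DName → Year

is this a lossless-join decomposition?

Yes

Common attributes: Movie1 ∩ Movie2 = {Studio, Budget, Title}.
Closure of {Studio, Budget, Title}: Budget → DirID applies, adding DirID; Title → Year applies, adding Year. So (Studio, Budget, Title)⁺ = {Year, Studio, DirID, Budget, Title}.
This closure contains every attribute of Movie1, so Movie1 ∩ Movie2 → Movie1. The join is lossless.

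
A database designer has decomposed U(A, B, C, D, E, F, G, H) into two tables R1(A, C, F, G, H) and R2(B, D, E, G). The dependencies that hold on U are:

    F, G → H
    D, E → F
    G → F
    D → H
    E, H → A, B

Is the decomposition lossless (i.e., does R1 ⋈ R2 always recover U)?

Common attributes: R1 ∩ R2 = {G}.
Closure of {G}: G → F applies, adding F; F, G → H applies, adding H. So (G)⁺ = {F, G, H}.
The closure contains neither all of R1 = {A, C, F, G, H} nor all of R2 = {B, D, E, G}, so the common attributes are not a superkey of either fragment. The join is lossy.

No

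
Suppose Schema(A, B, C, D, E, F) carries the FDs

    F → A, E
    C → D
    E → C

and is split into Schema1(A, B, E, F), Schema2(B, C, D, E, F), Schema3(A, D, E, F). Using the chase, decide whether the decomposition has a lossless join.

Yes

Chase test. Columns are A, B, C, D, E, F; row i has aⱼ where attribute j ∈ Schemai, else bᵢⱼ.
Initial tableau (one row per fragment):
  row 1: a1 a2 b13 b14 a5 a6
  row 2: b21 a2 a3 a4 a5 a6
  row 3: a1 b32 b33 a4 a5 a6
Rows 1 and 2 agree on F; apply F→A, E and equate their A, E entries.
Rows 1 and 2 agree on E; apply E→C and equate their C entries.
Rows 1 and 3 agree on E; apply E→C and equate their C entries.
Rows 1 and 2 agree on C; apply C→D and equate their D entries.
Row 1 is now all distinguished symbols — the join is lossless.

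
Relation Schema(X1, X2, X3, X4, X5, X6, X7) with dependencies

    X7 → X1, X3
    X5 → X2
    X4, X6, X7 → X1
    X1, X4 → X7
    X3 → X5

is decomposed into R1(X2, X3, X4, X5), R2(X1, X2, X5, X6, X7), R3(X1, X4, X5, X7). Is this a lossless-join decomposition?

Chase test. Columns are X1, X2, X3, X4, X5, X6, X7; row i has aⱼ where attribute j ∈ Ri, else bᵢⱼ.
Initial tableau (one row per fragment):
  row 1: b11 a2 a3 a4 a5 b16 b17
  row 2: a1 a2 b23 b24 a5 a6 a7
  row 3: a1 b32 b33 a4 a5 b36 a7
Rows 2 and 3 agree on X7; apply X7→X1, X3 and equate their X1, X3 entries.
Rows 1 and 3 agree on X5; apply X5→X2 and equate their X2 entries.
No row becomes fully distinguished — the join is lossy.

No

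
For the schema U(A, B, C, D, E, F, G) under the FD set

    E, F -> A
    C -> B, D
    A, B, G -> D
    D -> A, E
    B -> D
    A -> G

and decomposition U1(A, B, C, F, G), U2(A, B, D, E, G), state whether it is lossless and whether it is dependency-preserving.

Lossless test: (A, B, G)⁺ = {A, B, D, E, G}, which contains all of one fragment — lossless.
Dependency preservation: the restricted closure of {E, F} across the fragments never reaches {A}, so E, F → A cannot be enforced without a join — not preserved.

lossless but not dependency-preserving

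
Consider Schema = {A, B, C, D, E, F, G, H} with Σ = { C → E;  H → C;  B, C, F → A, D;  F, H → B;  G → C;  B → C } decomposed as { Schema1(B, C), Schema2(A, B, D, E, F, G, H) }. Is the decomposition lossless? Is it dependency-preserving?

Lossless test: (B)⁺ = {B, C, E}, which contains all of one fragment — lossless.
Dependency preservation: the restricted closure of {C} across the fragments never reaches {E}, so C → E cannot be enforced without a join — not preserved.

lossless but not dependency-preserving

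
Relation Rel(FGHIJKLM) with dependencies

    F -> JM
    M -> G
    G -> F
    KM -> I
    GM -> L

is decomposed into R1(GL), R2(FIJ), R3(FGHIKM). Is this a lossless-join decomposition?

Yes

Chase test. Columns are FGHIJKLM; row i has aⱼ where attribute j ∈ Ri, else bᵢⱼ.
Initial tableau (one row per fragment):
  row 1: b11 a2 b13 b14 b15 b16 a7 b18
  row 2: a1 b22 b23 a4 a5 b26 b27 b28
  row 3: a1 a2 a3 a4 b35 a6 b37 a8
Rows 2 and 3 agree on F; apply F→JM and equate their JM entries.
Rows 2 and 3 agree on M; apply M→G and equate their G entries.
Rows 1 and 2 agree on G; apply G→F and equate their F entries.
Rows 2 and 3 agree on GM; apply GM→L and equate their L entries.
Rows 1 and 2 agree on F; apply F→JM and equate their JM entries.
Rows 1 and 2 agree on GM; apply GM→L and equate their L entries.
Row 3 is now all distinguished symbols — the join is lossless.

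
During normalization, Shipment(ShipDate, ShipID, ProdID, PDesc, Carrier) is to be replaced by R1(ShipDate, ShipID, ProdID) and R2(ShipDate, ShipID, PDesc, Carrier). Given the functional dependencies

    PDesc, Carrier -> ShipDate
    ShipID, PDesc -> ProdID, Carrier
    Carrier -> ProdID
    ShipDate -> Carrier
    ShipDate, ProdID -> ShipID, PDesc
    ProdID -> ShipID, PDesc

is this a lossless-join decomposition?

Yes

Common attributes: R1 ∩ R2 = {ShipDate, ShipID}.
Closure of {ShipDate, ShipID}: ShipDate → Carrier applies, adding Carrier; Carrier → ProdID applies, adding ProdID; ShipDate, ProdID → ShipID, PDesc applies, adding PDesc. So (ShipDate, ShipID)⁺ = {ShipDate, ShipID, ProdID, PDesc, Carrier}.
This closure contains every attribute of R1, so R1 ∩ R2 → R1. The join is lossless.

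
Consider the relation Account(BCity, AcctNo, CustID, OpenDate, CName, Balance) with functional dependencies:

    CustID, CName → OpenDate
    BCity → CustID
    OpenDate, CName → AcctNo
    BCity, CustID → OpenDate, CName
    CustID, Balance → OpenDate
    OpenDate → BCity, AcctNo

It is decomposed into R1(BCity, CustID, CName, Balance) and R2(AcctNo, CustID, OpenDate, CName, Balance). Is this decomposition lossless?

Common attributes: R1 ∩ R2 = {CustID, CName, Balance}.
Closure of {CustID, CName, Balance}: CustID, CName → OpenDate applies, adding OpenDate; OpenDate, CName → AcctNo applies, adding AcctNo; OpenDate → BCity, AcctNo applies, adding BCity. So (CustID, CName, Balance)⁺ = {BCity, AcctNo, CustID, OpenDate, CName, Balance}.
This closure contains every attribute of R1, so R1 ∩ R2 → R1. The join is lossless.

Yes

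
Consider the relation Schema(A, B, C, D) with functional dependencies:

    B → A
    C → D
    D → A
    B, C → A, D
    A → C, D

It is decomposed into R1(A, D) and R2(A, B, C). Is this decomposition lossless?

Yes

Common attributes: R1 ∩ R2 = {A}.
Closure of {A}: A → C, D applies, adding C, D. So (A)⁺ = {A, C, D}.
This closure contains every attribute of R1, so R1 ∩ R2 → R1. The join is lossless.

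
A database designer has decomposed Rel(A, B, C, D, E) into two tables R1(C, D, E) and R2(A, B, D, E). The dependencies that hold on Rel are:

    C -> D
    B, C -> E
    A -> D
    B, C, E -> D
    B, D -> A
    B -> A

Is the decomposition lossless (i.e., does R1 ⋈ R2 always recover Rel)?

Common attributes: R1 ∩ R2 = {D, E}.
No dependency enlarges {D, E}, so (D, E)⁺ = {D, E}.
The closure contains neither all of R1 = {C, D, E} nor all of R2 = {A, B, D, E}, so the common attributes are not a superkey of either fragment. The join is lossy.

No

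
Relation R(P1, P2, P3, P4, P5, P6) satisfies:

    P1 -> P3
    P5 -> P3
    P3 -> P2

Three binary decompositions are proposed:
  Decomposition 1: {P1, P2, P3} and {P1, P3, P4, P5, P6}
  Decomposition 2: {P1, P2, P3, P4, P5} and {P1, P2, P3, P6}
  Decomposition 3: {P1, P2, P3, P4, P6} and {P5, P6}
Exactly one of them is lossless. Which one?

Decomposition 1: common = {P1, P3}, closure = {P1, P2, P3} → lossless.
Decomposition 2: common = {P1, P2, P3}, closure = {P1, P2, P3} → lossy.
Decomposition 3: common = {P6}, closure = {P6} → lossy.

Decomposition 1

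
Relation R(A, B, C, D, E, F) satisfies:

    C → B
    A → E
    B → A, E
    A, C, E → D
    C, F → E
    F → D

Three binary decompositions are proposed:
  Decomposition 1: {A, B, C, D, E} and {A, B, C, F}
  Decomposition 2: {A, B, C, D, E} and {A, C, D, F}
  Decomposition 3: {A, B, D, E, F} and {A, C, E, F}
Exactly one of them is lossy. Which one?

Decomposition 3

Decomposition 1: common = {A, B, C}, closure = {A, B, C, D, E} → lossless.
Decomposition 2: common = {A, C, D}, closure = {A, B, C, D, E} → lossless.
Decomposition 3: common = {A, E, F}, closure = {A, D, E, F} → lossy.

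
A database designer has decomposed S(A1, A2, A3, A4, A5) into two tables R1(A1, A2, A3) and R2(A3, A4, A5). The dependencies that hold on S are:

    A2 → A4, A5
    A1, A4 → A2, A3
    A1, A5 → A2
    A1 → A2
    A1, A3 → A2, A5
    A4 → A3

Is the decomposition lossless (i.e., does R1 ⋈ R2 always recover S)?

Common attributes: R1 ∩ R2 = {A3}.
No dependency enlarges {A3}, so (A3)⁺ = {A3}.
The closure contains neither all of R1 = {A1, A2, A3} nor all of R2 = {A3, A4, A5}, so the common attributes are not a superkey of either fragment. The join is lossy.

No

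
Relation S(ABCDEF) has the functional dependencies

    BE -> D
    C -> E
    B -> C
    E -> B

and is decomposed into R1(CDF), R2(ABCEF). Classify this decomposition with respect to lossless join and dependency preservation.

Lossless test: (CF)⁺ = {BCDEF}, which contains all of one fragment — lossless.
Dependency preservation: BE → D is not contained in any single fragment, but the restricted closure of its left-hand side across the fragments still reaches the right-hand side; the remaining FDs each lie inside some fragment. All dependencies are preserved.

lossless and dependency-preserving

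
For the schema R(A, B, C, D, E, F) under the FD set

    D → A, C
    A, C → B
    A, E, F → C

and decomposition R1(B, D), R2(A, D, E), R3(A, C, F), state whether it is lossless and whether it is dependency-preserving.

lossy and not dependency-preserving

Lossless test (chase): Rows 1 and 2 agree on D; apply D→A, C and equate their A, C entries. Rows 1 and 2 agree on A, C; apply A, C→B and equate their B entries. No row becomes fully distinguished — the join is lossy.
Dependency preservation: the restricted closure of {D} across the fragments never reaches {A, C}, so D → A, C cannot be enforced without a join — not preserved.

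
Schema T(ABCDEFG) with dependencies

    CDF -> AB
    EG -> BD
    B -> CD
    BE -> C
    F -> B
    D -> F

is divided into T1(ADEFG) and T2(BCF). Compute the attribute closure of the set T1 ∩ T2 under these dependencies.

T1 ∩ T2 = {F}.
F → B applies, adding B
B → CD applies, adding CD
CDF → AB applies, adding A
Closure: {ABCDF}.

ABCDF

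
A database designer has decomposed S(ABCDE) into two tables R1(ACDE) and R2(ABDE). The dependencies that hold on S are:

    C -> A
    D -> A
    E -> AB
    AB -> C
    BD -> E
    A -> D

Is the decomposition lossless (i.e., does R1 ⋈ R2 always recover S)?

Yes

Common attributes: R1 ∩ R2 = {ADE}.
Closure of {ADE}: E → AB applies, adding B; AB → C applies, adding C. So (ADE)⁺ = {ABCDE}.
This closure contains every attribute of R1, so R1 ∩ R2 → R1. The join is lossless.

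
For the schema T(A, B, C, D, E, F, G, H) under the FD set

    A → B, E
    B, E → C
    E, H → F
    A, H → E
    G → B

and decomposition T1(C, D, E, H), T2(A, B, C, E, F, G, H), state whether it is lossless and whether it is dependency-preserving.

Lossless test: (C, E, H)⁺ = {C, E, F, H}, which is a superkey of neither fragment — lossy.
Dependency preservation: every FD's attributes lie within a single fragment, so each can be enforced locally — preserved.

lossy but dependency-preserving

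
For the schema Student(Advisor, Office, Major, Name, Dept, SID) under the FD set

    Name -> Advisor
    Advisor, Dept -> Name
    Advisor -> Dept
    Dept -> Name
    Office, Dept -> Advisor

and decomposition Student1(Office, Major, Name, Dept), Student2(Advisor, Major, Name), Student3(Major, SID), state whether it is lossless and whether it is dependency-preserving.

lossy but dependency-preserving

Lossless test (chase): Rows 1 and 2 agree on Name; apply Name→Advisor and equate their Advisor entries. Rows 1 and 2 agree on Advisor; apply Advisor→Dept and equate their Dept entries. No row becomes fully distinguished — the join is lossy.
Dependency preservation: Advisor, Dept → Name; Advisor → Dept; Office, Dept → Advisor are not contained in any single fragment, but the restricted closure of each left-hand side across the fragments still reaches the right-hand side; the remaining FDs each lie inside some fragment. All dependencies are preserved.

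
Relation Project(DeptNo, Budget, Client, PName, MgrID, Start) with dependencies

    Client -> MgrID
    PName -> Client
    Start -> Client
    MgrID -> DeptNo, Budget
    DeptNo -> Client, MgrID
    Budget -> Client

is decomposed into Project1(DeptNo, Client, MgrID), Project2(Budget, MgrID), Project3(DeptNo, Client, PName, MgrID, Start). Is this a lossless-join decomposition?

Chase test. Columns are DeptNo, Budget, Client, PName, MgrID, Start; row i has aⱼ where attribute j ∈ Projecti, else bᵢⱼ.
Initial tableau (one row per fragment):
  row 1: a1 b12 a3 b14 a5 b16
  row 2: b21 a2 b23 b24 a5 b26
  row 3: a1 b32 a3 a4 a5 a6
Rows 1 and 2 agree on MgrID; apply MgrID→DeptNo, Budget and equate their DeptNo, Budget entries.
Rows 1 and 3 agree on MgrID; apply MgrID→DeptNo, Budget and equate their DeptNo, Budget entries.
Rows 1 and 2 agree on DeptNo; apply DeptNo→Client, MgrID and equate their Client, MgrID entries.
Row 3 is now all distinguished symbols — the join is lossless.

Yes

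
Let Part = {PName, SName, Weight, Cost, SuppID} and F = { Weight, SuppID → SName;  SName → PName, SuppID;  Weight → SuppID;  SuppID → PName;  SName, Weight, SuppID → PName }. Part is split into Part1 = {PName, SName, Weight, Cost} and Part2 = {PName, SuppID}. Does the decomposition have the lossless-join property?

No

Common attributes: Part1 ∩ Part2 = {PName}.
No dependency enlarges {PName}, so (PName)⁺ = {PName}.
The closure contains neither all of Part1 = {PName, SName, Weight, Cost} nor all of Part2 = {PName, SuppID}, so the common attributes are not a superkey of either fragment. The join is lossy.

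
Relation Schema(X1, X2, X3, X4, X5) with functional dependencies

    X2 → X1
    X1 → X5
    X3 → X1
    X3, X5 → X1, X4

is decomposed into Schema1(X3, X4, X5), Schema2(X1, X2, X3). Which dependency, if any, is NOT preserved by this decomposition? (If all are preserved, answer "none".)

Check X1 → X5: no single fragment contains all of {X1, X5}, and the restricted closure of {X1} across the fragments never reaches {X5}.
X2 → X1 is preserved.
X3 → X1 is preserved.
X3, X5 → X1, X4 is preserved.

X1 → X5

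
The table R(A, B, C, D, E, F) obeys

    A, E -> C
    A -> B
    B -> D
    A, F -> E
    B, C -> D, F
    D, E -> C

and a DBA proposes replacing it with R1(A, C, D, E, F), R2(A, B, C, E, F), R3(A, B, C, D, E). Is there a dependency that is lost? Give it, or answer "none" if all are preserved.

A, E → C lies within R1.
A → B lies within R2.
B → D lies within R3.
A, F → E lies within R1.
B, C → D, F: restricted closure across fragments reaches D, F.
D, E → C lies within R1.
Every dependency is enforceable on the fragments, so the decomposition is dependency-preserving.

none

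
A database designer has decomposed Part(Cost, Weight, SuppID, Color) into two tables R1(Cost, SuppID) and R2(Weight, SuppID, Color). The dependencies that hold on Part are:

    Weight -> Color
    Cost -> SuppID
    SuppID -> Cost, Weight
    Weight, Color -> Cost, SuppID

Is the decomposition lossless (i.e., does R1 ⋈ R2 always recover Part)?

Yes

Common attributes: R1 ∩ R2 = {SuppID}.
Closure of {SuppID}: SuppID → Cost, Weight applies, adding Cost, Weight; Weight → Color applies, adding Color. So (SuppID)⁺ = {Cost, Weight, SuppID, Color}.
This closure contains every attribute of R1, so R1 ∩ R2 → R1. The join is lossless.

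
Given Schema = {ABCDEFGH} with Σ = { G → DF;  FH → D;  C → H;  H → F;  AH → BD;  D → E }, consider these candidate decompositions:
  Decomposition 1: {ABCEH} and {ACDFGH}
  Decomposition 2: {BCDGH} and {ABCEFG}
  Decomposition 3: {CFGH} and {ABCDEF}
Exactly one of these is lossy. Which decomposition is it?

Decomposition 1: common = {ACH}, closure = {ABCDEFH} → lossless.
Decomposition 2: common = {BCG}, closure = {BCDEFGH} → lossless.
Decomposition 3: common = {CF}, closure = {CDEFH} → lossy.

Decomposition 3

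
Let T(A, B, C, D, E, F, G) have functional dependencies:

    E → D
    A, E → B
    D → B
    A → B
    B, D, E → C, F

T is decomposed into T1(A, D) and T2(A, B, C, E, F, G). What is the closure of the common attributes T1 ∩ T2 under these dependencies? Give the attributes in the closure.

A, B

T1 ∩ T2 = {A}.
A → B applies, adding B
Closure: {A, B}.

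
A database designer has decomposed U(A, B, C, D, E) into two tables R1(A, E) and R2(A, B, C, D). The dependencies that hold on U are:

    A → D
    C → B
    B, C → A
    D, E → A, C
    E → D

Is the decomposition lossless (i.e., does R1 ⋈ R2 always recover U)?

Common attributes: R1 ∩ R2 = {A}.
Closure of {A}: A → D applies, adding D. So (A)⁺ = {A, D}.
The closure contains neither all of R1 = {A, E} nor all of R2 = {A, B, C, D}, so the common attributes are not a superkey of either fragment. The join is lossy.

No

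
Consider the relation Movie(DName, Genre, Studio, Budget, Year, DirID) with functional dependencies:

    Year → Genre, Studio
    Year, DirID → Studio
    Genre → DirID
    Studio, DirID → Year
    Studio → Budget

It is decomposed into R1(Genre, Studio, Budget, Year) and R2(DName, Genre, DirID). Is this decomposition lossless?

No

Common attributes: R1 ∩ R2 = {Genre}.
Closure of {Genre}: Genre → DirID applies, adding DirID. So (Genre)⁺ = {Genre, DirID}.
The closure contains neither all of R1 = {Genre, Studio, Budget, Year} nor all of R2 = {DName, Genre, DirID}, so the common attributes are not a superkey of either fragment. The join is lossy.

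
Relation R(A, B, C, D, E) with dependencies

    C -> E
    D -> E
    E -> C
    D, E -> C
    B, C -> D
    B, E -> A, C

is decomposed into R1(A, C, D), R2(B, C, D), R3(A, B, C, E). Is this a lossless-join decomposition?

Yes

Chase test. Columns are A, B, C, D, E; row i has aⱼ where attribute j ∈ Ri, else bᵢⱼ.
Initial tableau (one row per fragment):
  row 1: a1 b12 a3 a4 b15
  row 2: b21 a2 a3 a4 b25
  row 3: a1 a2 a3 b34 a5
Rows 1 and 2 agree on C; apply C→E and equate their E entries.
Rows 1 and 3 agree on C; apply C→E and equate their E entries.
Rows 2 and 3 agree on B, C; apply B, C→D and equate their D entries.
Rows 2 and 3 agree on B, E; apply B, E→A, C and equate their A, C entries.
Row 2 is now all distinguished symbols — the join is lossless.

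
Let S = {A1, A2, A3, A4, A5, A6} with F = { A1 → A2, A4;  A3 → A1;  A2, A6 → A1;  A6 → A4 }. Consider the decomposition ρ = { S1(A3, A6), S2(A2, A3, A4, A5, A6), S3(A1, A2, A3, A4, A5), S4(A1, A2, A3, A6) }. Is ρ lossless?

Yes

Chase test. Columns are A1, A2, A3, A4, A5, A6; row i has aⱼ where attribute j ∈ Si, else bᵢⱼ.
Initial tableau (one row per fragment):
  row 1: b11 b12 a3 b14 b15 a6
  row 2: b21 a2 a3 a4 a5 a6
  row 3: a1 a2 a3 a4 a5 b36
  row 4: a1 a2 a3 b44 b45 a6
Rows 3 and 4 agree on A1; apply A1→A2, A4 and equate their A2, A4 entries.
Rows 1 and 2 agree on A3; apply A3→A1 and equate their A1 entries.
Rows 1 and 3 agree on A3; apply A3→A1 and equate their A1 entries.
Rows 1 and 2 agree on A6; apply A6→A4 and equate their A4 entries.
Rows 1 and 2 agree on A1; apply A1→A2, A4 and equate their A2, A4 entries.
Row 2 is now all distinguished symbols — the join is lossless.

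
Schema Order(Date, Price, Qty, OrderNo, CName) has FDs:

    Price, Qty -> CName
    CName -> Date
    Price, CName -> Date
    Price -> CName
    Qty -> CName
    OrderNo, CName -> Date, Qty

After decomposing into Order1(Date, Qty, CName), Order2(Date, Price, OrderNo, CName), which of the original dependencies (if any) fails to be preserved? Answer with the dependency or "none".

OrderNo, CName -> Date, Qty

Check OrderNo, CName → Date, Qty: no single fragment contains all of {Date, Qty, OrderNo, CName}, and the restricted closure of {OrderNo, CName} across the fragments never reaches {Date, Qty}.
Price, Qty → CName is preserved.
CName → Date is preserved.
Price, CName → Date is preserved.
Price → CName is preserved.
Qty → CName is preserved.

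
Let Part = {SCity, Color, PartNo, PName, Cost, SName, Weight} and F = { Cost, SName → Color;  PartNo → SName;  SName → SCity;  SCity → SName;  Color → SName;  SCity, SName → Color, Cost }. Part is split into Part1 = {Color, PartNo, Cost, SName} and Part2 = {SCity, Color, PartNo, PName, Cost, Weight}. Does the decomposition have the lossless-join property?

Yes

Common attributes: Part1 ∩ Part2 = {Color, PartNo, Cost}.
Closure of {Color, PartNo, Cost}: PartNo → SName applies, adding SName; SName → SCity applies, adding SCity. So (Color, PartNo, Cost)⁺ = {SCity, Color, PartNo, Cost, SName}.
This closure contains every attribute of Part1, so Part1 ∩ Part2 → Part1. The join is lossless.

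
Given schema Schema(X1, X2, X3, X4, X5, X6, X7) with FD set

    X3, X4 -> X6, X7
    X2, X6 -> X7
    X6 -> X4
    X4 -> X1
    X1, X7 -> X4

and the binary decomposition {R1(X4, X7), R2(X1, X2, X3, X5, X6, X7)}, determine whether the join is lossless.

Common attributes: R1 ∩ R2 = {X7}.
No dependency enlarges {X7}, so (X7)⁺ = {X7}.
The closure contains neither all of R1 = {X4, X7} nor all of R2 = {X1, X2, X3, X5, X6, X7}, so the common attributes are not a superkey of either fragment. The join is lossy.

No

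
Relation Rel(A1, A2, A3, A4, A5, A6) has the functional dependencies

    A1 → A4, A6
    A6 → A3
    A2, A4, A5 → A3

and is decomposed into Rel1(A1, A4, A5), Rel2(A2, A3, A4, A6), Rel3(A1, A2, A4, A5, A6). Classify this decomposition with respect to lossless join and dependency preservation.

Lossless test (chase): Rows 1 and 3 agree on A1; apply A1→A4, A6 and equate their A4, A6 entries. Rows 1 and 2 agree on A6; apply A6→A3 and equate their A3 entries. Rows 1 and 3 agree on A6; apply A6→A3 and equate their A3 entries. Row 3 is now all distinguished symbols — the join is lossless.
Dependency preservation: the restricted closure of {A2, A4, A5} across the fragments never reaches {A3}, so A2, A4, A5 → A3 cannot be enforced without a join — not preserved.

lossless but not dependency-preserving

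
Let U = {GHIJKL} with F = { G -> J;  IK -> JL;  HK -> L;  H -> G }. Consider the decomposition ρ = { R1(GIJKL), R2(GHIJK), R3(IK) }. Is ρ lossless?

Yes

Chase test. Columns are GHIJKL; row i has aⱼ where attribute j ∈ Ri, else bᵢⱼ.
Initial tableau (one row per fragment):
  row 1: a1 b12 a3 a4 a5 a6
  row 2: a1 a2 a3 a4 a5 b26
  row 3: b31 b32 a3 b34 a5 b36
Rows 1 and 2 agree on IK; apply IK→JL and equate their JL entries.
Rows 1 and 3 agree on IK; apply IK→JL and equate their JL entries.
Row 2 is now all distinguished symbols — the join is lossless.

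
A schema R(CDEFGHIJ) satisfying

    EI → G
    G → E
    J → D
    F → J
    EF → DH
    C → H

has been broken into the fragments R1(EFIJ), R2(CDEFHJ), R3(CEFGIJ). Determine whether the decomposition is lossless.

Chase test. Columns are CDEFGHIJ; row i has aⱼ where attribute j ∈ Ri, else bᵢⱼ.
Initial tableau (one row per fragment):
  row 1: b11 b12 a3 a4 b15 b16 a7 a8
  row 2: a1 a2 a3 a4 b25 a6 b27 a8
  row 3: a1 b32 a3 a4 a5 b36 a7 a8
Rows 1 and 3 agree on EI; apply EI→G and equate their G entries.
Rows 1 and 2 agree on J; apply J→D and equate their D entries.
Rows 1 and 3 agree on J; apply J→D and equate their D entries.
Rows 1 and 2 agree on EF; apply EF→DH and equate their DH entries.
Rows 1 and 3 agree on EF; apply EF→DH and equate their DH entries.
Row 3 is now all distinguished symbols — the join is lossless.

Yes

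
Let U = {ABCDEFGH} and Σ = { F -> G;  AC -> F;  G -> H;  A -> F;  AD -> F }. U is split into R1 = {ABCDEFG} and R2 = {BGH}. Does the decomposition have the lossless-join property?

Common attributes: R1 ∩ R2 = {BG}.
Closure of {BG}: G → H applies, adding H. So (BG)⁺ = {BGH}.
This closure contains every attribute of R2, so R1 ∩ R2 → R2. The join is lossless.

Yes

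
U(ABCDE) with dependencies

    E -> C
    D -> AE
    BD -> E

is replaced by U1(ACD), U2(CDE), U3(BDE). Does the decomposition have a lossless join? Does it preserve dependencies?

Lossless test (chase): Rows 2 and 3 agree on E; apply E→C and equate their C entries. Rows 1 and 2 agree on D; apply D→AE and equate their AE entries. Rows 1 and 3 agree on D; apply D→AE and equate their AE entries. Row 3 is now all distinguished symbols — the join is lossless.
Dependency preservation: D → AE is not contained in any single fragment, but the restricted closure of its left-hand side across the fragments still reaches the right-hand side; the remaining FDs each lie inside some fragment. All dependencies are preserved.

lossless and dependency-preserving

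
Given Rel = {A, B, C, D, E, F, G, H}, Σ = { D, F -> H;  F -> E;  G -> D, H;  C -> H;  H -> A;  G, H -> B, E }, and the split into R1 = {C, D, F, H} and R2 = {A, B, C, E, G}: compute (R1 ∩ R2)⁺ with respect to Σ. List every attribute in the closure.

R1 ∩ R2 = {C}.
C → H applies, adding H
H → A applies, adding A
Closure: {A, C, H}.

A, C, H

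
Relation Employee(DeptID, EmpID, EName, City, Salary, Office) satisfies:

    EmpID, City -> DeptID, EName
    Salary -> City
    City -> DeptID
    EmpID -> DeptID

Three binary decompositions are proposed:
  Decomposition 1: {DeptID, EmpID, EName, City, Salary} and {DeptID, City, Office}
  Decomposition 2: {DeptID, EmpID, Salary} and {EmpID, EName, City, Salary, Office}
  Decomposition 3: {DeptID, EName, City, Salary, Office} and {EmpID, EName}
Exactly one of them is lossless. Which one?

Decomposition 2

Decomposition 1: common = {DeptID, City}, closure = {DeptID, City} → lossy.
Decomposition 2: common = {EmpID, Salary}, closure = {DeptID, EmpID, EName, City, Salary} → lossless.
Decomposition 3: common = {EName}, closure = {EName} → lossy.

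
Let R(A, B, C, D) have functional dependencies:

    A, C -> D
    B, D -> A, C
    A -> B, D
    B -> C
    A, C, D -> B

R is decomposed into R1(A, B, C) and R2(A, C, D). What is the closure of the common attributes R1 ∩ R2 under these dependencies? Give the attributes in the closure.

A, B, C, D

R1 ∩ R2 = {A, C}.
A, C → D applies, adding D
A → B, D applies, adding B
Closure: {A, B, C, D}.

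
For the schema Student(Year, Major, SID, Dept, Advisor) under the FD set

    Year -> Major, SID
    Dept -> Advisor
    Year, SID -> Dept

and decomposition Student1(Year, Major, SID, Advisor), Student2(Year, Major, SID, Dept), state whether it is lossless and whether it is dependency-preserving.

lossless but not dependency-preserving

Lossless test: (Year, Major, SID)⁺ = {Year, Major, SID, Dept, Advisor}, which contains all of one fragment — lossless.
Dependency preservation: the restricted closure of {Dept} across the fragments never reaches {Advisor}, so Dept → Advisor cannot be enforced without a join — not preserved.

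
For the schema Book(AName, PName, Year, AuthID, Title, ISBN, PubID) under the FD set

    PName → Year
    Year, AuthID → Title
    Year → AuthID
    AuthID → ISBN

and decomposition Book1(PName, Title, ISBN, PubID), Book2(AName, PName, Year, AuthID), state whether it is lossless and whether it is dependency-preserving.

lossy and not dependency-preserving

Lossless test: (PName)⁺ = {PName, Year, AuthID, Title, ISBN}, which is a superkey of neither fragment — lossy.
Dependency preservation: the restricted closure of {Year, AuthID} across the fragments never reaches {Title}, so Year, AuthID → Title cannot be enforced without a join — not preserved.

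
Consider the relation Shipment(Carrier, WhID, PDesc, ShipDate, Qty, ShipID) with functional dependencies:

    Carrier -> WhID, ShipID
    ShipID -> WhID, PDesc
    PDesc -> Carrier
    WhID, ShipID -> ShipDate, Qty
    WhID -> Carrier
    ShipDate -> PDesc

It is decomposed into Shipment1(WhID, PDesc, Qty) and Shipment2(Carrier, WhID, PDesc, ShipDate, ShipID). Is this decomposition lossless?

Common attributes: Shipment1 ∩ Shipment2 = {WhID, PDesc}.
Closure of {WhID, PDesc}: PDesc → Carrier applies, adding Carrier; Carrier → WhID, ShipID applies, adding ShipID; WhID, ShipID → ShipDate, Qty applies, adding ShipDate, Qty. So (WhID, PDesc)⁺ = {Carrier, WhID, PDesc, ShipDate, Qty, ShipID}.
This closure contains every attribute of Shipment1, so Shipment1 ∩ Shipment2 → Shipment1. The join is lossless.

Yes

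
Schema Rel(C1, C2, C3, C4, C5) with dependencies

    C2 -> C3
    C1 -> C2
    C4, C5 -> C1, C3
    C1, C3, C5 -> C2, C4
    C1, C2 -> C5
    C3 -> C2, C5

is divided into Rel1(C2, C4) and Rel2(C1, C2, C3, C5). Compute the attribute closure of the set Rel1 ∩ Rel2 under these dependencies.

Rel1 ∩ Rel2 = {C2}.
C2 → C3 applies, adding C3
C3 → C2, C5 applies, adding C5
Closure: {C2, C3, C5}.

C2, C3, C5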